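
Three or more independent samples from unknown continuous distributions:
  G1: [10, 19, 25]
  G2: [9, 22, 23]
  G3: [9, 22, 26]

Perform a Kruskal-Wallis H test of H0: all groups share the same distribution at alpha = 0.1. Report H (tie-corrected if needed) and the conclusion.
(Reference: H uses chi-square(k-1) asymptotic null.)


Step 1: Combine all N = 9 observations and assign midranks.
sorted (value, group, rank): (9,G2,1.5), (9,G3,1.5), (10,G1,3), (19,G1,4), (22,G2,5.5), (22,G3,5.5), (23,G2,7), (25,G1,8), (26,G3,9)
Step 2: Sum ranks within each group.
R_1 = 15 (n_1 = 3)
R_2 = 14 (n_2 = 3)
R_3 = 16 (n_3 = 3)
Step 3: H = 12/(N(N+1)) * sum(R_i^2/n_i) - 3(N+1)
     = 12/(9*10) * (15^2/3 + 14^2/3 + 16^2/3) - 3*10
     = 0.133333 * 225.667 - 30
     = 0.088889.
Step 4: Ties present; correction factor C = 1 - 12/(9^3 - 9) = 0.983333. Corrected H = 0.088889 / 0.983333 = 0.090395.
Step 5: Under H0, H ~ chi^2(2); p-value = 0.955808.
Step 6: alpha = 0.1. fail to reject H0.

H = 0.0904, df = 2, p = 0.955808, fail to reject H0.


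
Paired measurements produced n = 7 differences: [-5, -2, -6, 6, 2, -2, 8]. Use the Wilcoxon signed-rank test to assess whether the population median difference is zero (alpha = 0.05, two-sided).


Step 1: Drop any zero differences (none here) and take |d_i|.
|d| = [5, 2, 6, 6, 2, 2, 8]
Step 2: Midrank |d_i| (ties get averaged ranks).
ranks: |5|->4, |2|->2, |6|->5.5, |6|->5.5, |2|->2, |2|->2, |8|->7
Step 3: Attach original signs; sum ranks with positive sign and with negative sign.
W+ = 5.5 + 2 + 7 = 14.5
W- = 4 + 2 + 5.5 + 2 = 13.5
(Check: W+ + W- = 28 should equal n(n+1)/2 = 28.)
Step 4: Test statistic W = min(W+, W-) = 13.5.
Step 5: Ties in |d|, so use the tie-corrected normal approximation.
        E[W] = n(n+1)/4 = 7*8/4 = 14.
        Tie groups: |d|=2 (t=3), |d|=6 (t=2); sum(t^3 - t) = 30.
        Var[W] = n(n+1)(2n+1)/24 - sum(t^3-t)/48 = 840/24 - 30/48 = 34.375.
        z = (W - E[W]) / sqrt(Var[W]) = (13.5 - 14) / 5.8630 = -0.0853.
        Two-sided p = 2*Phi(z) = 0.932039.
Step 6: alpha = 0.05. fail to reject H0.

W+ = 14.5, W- = 13.5, W = min = 13.5, p = 0.932039, fail to reject H0.


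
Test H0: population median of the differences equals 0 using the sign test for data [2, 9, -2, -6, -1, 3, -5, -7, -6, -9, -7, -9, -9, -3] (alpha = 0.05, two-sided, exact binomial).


Step 1: Discard zero differences. Original n = 14; n_eff = number of nonzero differences = 14.
Nonzero differences (with sign): +2, +9, -2, -6, -1, +3, -5, -7, -6, -9, -7, -9, -9, -3
Step 2: Count signs: positive = 3, negative = 11.
Step 3: Under H0: P(positive) = 0.5, so the number of positives S ~ Bin(14, 0.5).
Step 4: Two-sided exact p-value = sum of Bin(14,0.5) probabilities at or below the observed probability = 0.057373.
Step 5: alpha = 0.05. fail to reject H0.

n_eff = 14, pos = 3, neg = 11, p = 0.057373, fail to reject H0.


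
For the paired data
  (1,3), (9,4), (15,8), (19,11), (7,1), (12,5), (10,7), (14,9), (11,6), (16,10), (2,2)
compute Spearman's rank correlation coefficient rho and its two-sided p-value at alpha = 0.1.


Step 1: Rank x and y separately (midranks; no ties here).
rank(x): 1->1, 9->4, 15->9, 19->11, 7->3, 12->7, 10->5, 14->8, 11->6, 16->10, 2->2
rank(y): 3->3, 4->4, 8->8, 11->11, 1->1, 5->5, 7->7, 9->9, 6->6, 10->10, 2->2
Step 2: d_i = R_x(i) - R_y(i); compute d_i^2.
  (1-3)^2=4, (4-4)^2=0, (9-8)^2=1, (11-11)^2=0, (3-1)^2=4, (7-5)^2=4, (5-7)^2=4, (8-9)^2=1, (6-6)^2=0, (10-10)^2=0, (2-2)^2=0
sum(d^2) = 18.
Step 3: rho = 1 - 6*18 / (11*(11^2 - 1)) = 1 - 108/1320 = 0.918182.
Step 4: Under H0, t = rho * sqrt((n-2)/(1-rho^2)) = 6.9531 ~ t(9).
Step 5: Two-sided p-value from the t-distribution with 9 df = 0.000067.
Step 6: alpha = 0.1. reject H0.

rho = 0.9182, p = 0.000067, reject H0 at alpha = 0.1.


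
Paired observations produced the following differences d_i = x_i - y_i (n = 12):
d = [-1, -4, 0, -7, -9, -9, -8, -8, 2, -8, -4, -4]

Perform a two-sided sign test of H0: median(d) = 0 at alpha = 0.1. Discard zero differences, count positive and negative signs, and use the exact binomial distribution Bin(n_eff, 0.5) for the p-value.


Step 1: Discard zero differences. Original n = 12; n_eff = number of nonzero differences = 11.
Nonzero differences (with sign): -1, -4, -7, -9, -9, -8, -8, +2, -8, -4, -4
Step 2: Count signs: positive = 1, negative = 10.
Step 3: Under H0: P(positive) = 0.5, so the number of positives S ~ Bin(11, 0.5).
Step 4: Two-sided exact p-value = sum of Bin(11,0.5) probabilities at or below the observed probability = 0.011719.
Step 5: alpha = 0.1. reject H0.

n_eff = 11, pos = 1, neg = 10, p = 0.011719, reject H0.


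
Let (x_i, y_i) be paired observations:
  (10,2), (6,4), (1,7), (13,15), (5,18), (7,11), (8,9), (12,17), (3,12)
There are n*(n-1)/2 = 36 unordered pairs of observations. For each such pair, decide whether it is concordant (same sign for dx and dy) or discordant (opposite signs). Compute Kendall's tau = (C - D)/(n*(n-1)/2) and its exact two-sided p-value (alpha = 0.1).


Step 1: Enumerate the 36 unordered pairs (i,j) with i<j and classify each by sign(x_j-x_i) * sign(y_j-y_i).
  (1,2):dx=-4,dy=+2->D; (1,3):dx=-9,dy=+5->D; (1,4):dx=+3,dy=+13->C; (1,5):dx=-5,dy=+16->D
  (1,6):dx=-3,dy=+9->D; (1,7):dx=-2,dy=+7->D; (1,8):dx=+2,dy=+15->C; (1,9):dx=-7,dy=+10->D
  (2,3):dx=-5,dy=+3->D; (2,4):dx=+7,dy=+11->C; (2,5):dx=-1,dy=+14->D; (2,6):dx=+1,dy=+7->C
  (2,7):dx=+2,dy=+5->C; (2,8):dx=+6,dy=+13->C; (2,9):dx=-3,dy=+8->D; (3,4):dx=+12,dy=+8->C
  (3,5):dx=+4,dy=+11->C; (3,6):dx=+6,dy=+4->C; (3,7):dx=+7,dy=+2->C; (3,8):dx=+11,dy=+10->C
  (3,9):dx=+2,dy=+5->C; (4,5):dx=-8,dy=+3->D; (4,6):dx=-6,dy=-4->C; (4,7):dx=-5,dy=-6->C
  (4,8):dx=-1,dy=+2->D; (4,9):dx=-10,dy=-3->C; (5,6):dx=+2,dy=-7->D; (5,7):dx=+3,dy=-9->D
  (5,8):dx=+7,dy=-1->D; (5,9):dx=-2,dy=-6->C; (6,7):dx=+1,dy=-2->D; (6,8):dx=+5,dy=+6->C
  (6,9):dx=-4,dy=+1->D; (7,8):dx=+4,dy=+8->C; (7,9):dx=-5,dy=+3->D; (8,9):dx=-9,dy=-5->C
Step 2: C = 19, D = 17, total pairs = 36.
Step 3: tau = (C - D)/(n(n-1)/2) = (19 - 17)/36 = 0.055556.
Step 4: Exact two-sided p-value (enumerate n! = 362880 permutations of y under H0): p = 0.919455.
Step 5: alpha = 0.1. fail to reject H0.

tau_b = 0.0556 (C=19, D=17), p = 0.919455, fail to reject H0.


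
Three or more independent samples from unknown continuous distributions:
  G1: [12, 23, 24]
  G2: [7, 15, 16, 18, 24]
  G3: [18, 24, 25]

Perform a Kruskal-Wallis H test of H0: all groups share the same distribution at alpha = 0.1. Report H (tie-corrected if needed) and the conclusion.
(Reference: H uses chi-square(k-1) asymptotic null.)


Step 1: Combine all N = 11 observations and assign midranks.
sorted (value, group, rank): (7,G2,1), (12,G1,2), (15,G2,3), (16,G2,4), (18,G2,5.5), (18,G3,5.5), (23,G1,7), (24,G1,9), (24,G2,9), (24,G3,9), (25,G3,11)
Step 2: Sum ranks within each group.
R_1 = 18 (n_1 = 3)
R_2 = 22.5 (n_2 = 5)
R_3 = 25.5 (n_3 = 3)
Step 3: H = 12/(N(N+1)) * sum(R_i^2/n_i) - 3(N+1)
     = 12/(11*12) * (18^2/3 + 22.5^2/5 + 25.5^2/3) - 3*12
     = 0.090909 * 426 - 36
     = 2.727273.
Step 4: Ties present; correction factor C = 1 - 30/(11^3 - 11) = 0.977273. Corrected H = 2.727273 / 0.977273 = 2.790698.
Step 5: Under H0, H ~ chi^2(2); p-value = 0.247747.
Step 6: alpha = 0.1. fail to reject H0.

H = 2.7907, df = 2, p = 0.247747, fail to reject H0.


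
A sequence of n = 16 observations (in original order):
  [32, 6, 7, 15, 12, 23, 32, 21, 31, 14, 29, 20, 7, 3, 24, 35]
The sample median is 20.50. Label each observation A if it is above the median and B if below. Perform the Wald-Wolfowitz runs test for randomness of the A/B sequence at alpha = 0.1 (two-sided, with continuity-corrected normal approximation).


Step 1: Compute median = 20.50; label A = above, B = below.
Labels in order: ABBBBAAAABABBBAA  (n_A = 8, n_B = 8)
Step 2: Count runs R = 7.
Step 3: Under H0 (random ordering), E[R] = 2*n_A*n_B/(n_A+n_B) + 1 = 2*8*8/16 + 1 = 9.0000.
        Var[R] = 2*n_A*n_B*(2*n_A*n_B - n_A - n_B) / ((n_A+n_B)^2 * (n_A+n_B-1)) = 14336/3840 = 3.7333.
        SD[R] = 1.9322.
Step 4: Continuity-corrected z = (R + 0.5 - E[R]) / SD[R] = (7 + 0.5 - 9.0000) / 1.9322 = -0.7763.
Step 5: Two-sided p-value via normal approximation = 2*(1 - Phi(|z|)) = 0.437558.
Step 6: alpha = 0.1. fail to reject H0.

R = 7, z = -0.7763, p = 0.437558, fail to reject H0.


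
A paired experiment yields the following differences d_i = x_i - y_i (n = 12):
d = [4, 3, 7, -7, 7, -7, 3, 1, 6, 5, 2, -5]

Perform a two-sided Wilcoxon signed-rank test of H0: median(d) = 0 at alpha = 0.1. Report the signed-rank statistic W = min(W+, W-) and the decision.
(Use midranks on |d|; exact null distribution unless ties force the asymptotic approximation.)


Step 1: Drop any zero differences (none here) and take |d_i|.
|d| = [4, 3, 7, 7, 7, 7, 3, 1, 6, 5, 2, 5]
Step 2: Midrank |d_i| (ties get averaged ranks).
ranks: |4|->5, |3|->3.5, |7|->10.5, |7|->10.5, |7|->10.5, |7|->10.5, |3|->3.5, |1|->1, |6|->8, |5|->6.5, |2|->2, |5|->6.5
Step 3: Attach original signs; sum ranks with positive sign and with negative sign.
W+ = 5 + 3.5 + 10.5 + 10.5 + 3.5 + 1 + 8 + 6.5 + 2 = 50.5
W- = 10.5 + 10.5 + 6.5 = 27.5
(Check: W+ + W- = 78 should equal n(n+1)/2 = 78.)
Step 4: Test statistic W = min(W+, W-) = 27.5.
Step 5: Ties in |d|, so use the tie-corrected normal approximation.
        E[W] = n(n+1)/4 = 12*13/4 = 39.
        Tie groups: |d|=3 (t=2), |d|=5 (t=2), |d|=7 (t=4); sum(t^3 - t) = 72.
        Var[W] = n(n+1)(2n+1)/24 - sum(t^3-t)/48 = 3900/24 - 72/48 = 161.
        z = (W - E[W]) / sqrt(Var[W]) = (27.5 - 39) / 12.6886 = -0.9063.
        Two-sided p = 2*Phi(z) = 0.364763.
Step 6: alpha = 0.1. fail to reject H0.

W+ = 50.5, W- = 27.5, W = min = 27.5, p = 0.364763, fail to reject H0.


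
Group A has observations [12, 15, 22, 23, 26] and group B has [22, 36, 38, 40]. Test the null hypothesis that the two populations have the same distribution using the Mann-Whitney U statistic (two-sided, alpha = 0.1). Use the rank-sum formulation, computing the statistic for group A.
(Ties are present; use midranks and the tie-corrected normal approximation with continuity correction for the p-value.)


Step 1: Combine and sort all 9 observations; assign midranks.
sorted (value, group): (12,X), (15,X), (22,X), (22,Y), (23,X), (26,X), (36,Y), (38,Y), (40,Y)
ranks: 12->1, 15->2, 22->3.5, 22->3.5, 23->5, 26->6, 36->7, 38->8, 40->9
Step 2: Rank sum for X: R1 = 1 + 2 + 3.5 + 5 + 6 = 17.5.
Step 3: U_X = R1 - n1(n1+1)/2 = 17.5 - 5*6/2 = 17.5 - 15 = 2.5.
       U_Y = n1*n2 - U_X = 20 - 2.5 = 17.5.
Step 4: Ties are present, so use the tie-corrected normal approximation (with continuity correction) for the p-value.
Step 5: p-value = 0.085100; compare to alpha = 0.1. reject H0.

U_X = 2.5, p = 0.085100, reject H0 at alpha = 0.1.


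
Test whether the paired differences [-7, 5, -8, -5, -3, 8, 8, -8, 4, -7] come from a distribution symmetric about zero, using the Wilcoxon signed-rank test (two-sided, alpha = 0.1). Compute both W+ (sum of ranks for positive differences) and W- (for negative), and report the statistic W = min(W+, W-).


Step 1: Drop any zero differences (none here) and take |d_i|.
|d| = [7, 5, 8, 5, 3, 8, 8, 8, 4, 7]
Step 2: Midrank |d_i| (ties get averaged ranks).
ranks: |7|->5.5, |5|->3.5, |8|->8.5, |5|->3.5, |3|->1, |8|->8.5, |8|->8.5, |8|->8.5, |4|->2, |7|->5.5
Step 3: Attach original signs; sum ranks with positive sign and with negative sign.
W+ = 3.5 + 8.5 + 8.5 + 2 = 22.5
W- = 5.5 + 8.5 + 3.5 + 1 + 8.5 + 5.5 = 32.5
(Check: W+ + W- = 55 should equal n(n+1)/2 = 55.)
Step 4: Test statistic W = min(W+, W-) = 22.5.
Step 5: Ties in |d|, so use the tie-corrected normal approximation.
        E[W] = n(n+1)/4 = 10*11/4 = 27.5.
        Tie groups: |d|=5 (t=2), |d|=7 (t=2), |d|=8 (t=4); sum(t^3 - t) = 72.
        Var[W] = n(n+1)(2n+1)/24 - sum(t^3-t)/48 = 2310/24 - 72/48 = 94.75.
        z = (W - E[W]) / sqrt(Var[W]) = (22.5 - 27.5) / 9.7340 = -0.5137.
        Two-sided p = 2*Phi(z) = 0.607486.
Step 6: alpha = 0.1. fail to reject H0.

W+ = 22.5, W- = 32.5, W = min = 22.5, p = 0.607486, fail to reject H0.


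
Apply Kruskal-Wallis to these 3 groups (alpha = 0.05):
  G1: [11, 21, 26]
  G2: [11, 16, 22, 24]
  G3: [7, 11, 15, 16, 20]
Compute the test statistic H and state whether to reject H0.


Step 1: Combine all N = 12 observations and assign midranks.
sorted (value, group, rank): (7,G3,1), (11,G1,3), (11,G2,3), (11,G3,3), (15,G3,5), (16,G2,6.5), (16,G3,6.5), (20,G3,8), (21,G1,9), (22,G2,10), (24,G2,11), (26,G1,12)
Step 2: Sum ranks within each group.
R_1 = 24 (n_1 = 3)
R_2 = 30.5 (n_2 = 4)
R_3 = 23.5 (n_3 = 5)
Step 3: H = 12/(N(N+1)) * sum(R_i^2/n_i) - 3(N+1)
     = 12/(12*13) * (24^2/3 + 30.5^2/4 + 23.5^2/5) - 3*13
     = 0.076923 * 535.013 - 39
     = 2.154808.
Step 4: Ties present; correction factor C = 1 - 30/(12^3 - 12) = 0.982517. Corrected H = 2.154808 / 0.982517 = 2.193149.
Step 5: Under H0, H ~ chi^2(2); p-value = 0.334013.
Step 6: alpha = 0.05. fail to reject H0.

H = 2.1931, df = 2, p = 0.334013, fail to reject H0.


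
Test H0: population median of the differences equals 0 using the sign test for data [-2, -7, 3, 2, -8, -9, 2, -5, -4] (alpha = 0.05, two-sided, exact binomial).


Step 1: Discard zero differences. Original n = 9; n_eff = number of nonzero differences = 9.
Nonzero differences (with sign): -2, -7, +3, +2, -8, -9, +2, -5, -4
Step 2: Count signs: positive = 3, negative = 6.
Step 3: Under H0: P(positive) = 0.5, so the number of positives S ~ Bin(9, 0.5).
Step 4: Two-sided exact p-value = sum of Bin(9,0.5) probabilities at or below the observed probability = 0.507812.
Step 5: alpha = 0.05. fail to reject H0.

n_eff = 9, pos = 3, neg = 6, p = 0.507812, fail to reject H0.


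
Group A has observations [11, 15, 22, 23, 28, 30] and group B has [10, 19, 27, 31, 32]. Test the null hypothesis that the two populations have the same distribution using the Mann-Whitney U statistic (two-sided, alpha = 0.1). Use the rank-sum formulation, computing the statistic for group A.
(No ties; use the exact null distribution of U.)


Step 1: Combine and sort all 11 observations; assign midranks.
sorted (value, group): (10,Y), (11,X), (15,X), (19,Y), (22,X), (23,X), (27,Y), (28,X), (30,X), (31,Y), (32,Y)
ranks: 10->1, 11->2, 15->3, 19->4, 22->5, 23->6, 27->7, 28->8, 30->9, 31->10, 32->11
Step 2: Rank sum for X: R1 = 2 + 3 + 5 + 6 + 8 + 9 = 33.
Step 3: U_X = R1 - n1(n1+1)/2 = 33 - 6*7/2 = 33 - 21 = 12.
       U_Y = n1*n2 - U_X = 30 - 12 = 18.
Step 4: No ties, so the exact null distribution of U (based on enumerating the C(11,6) = 462 equally likely rank assignments) gives the two-sided p-value.
Step 5: p-value = 0.662338; compare to alpha = 0.1. fail to reject H0.

U_X = 12, p = 0.662338, fail to reject H0 at alpha = 0.1.


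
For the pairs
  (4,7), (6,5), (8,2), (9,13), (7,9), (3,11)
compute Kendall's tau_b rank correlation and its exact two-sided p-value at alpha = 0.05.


Step 1: Enumerate the 15 unordered pairs (i,j) with i<j and classify each by sign(x_j-x_i) * sign(y_j-y_i).
  (1,2):dx=+2,dy=-2->D; (1,3):dx=+4,dy=-5->D; (1,4):dx=+5,dy=+6->C; (1,5):dx=+3,dy=+2->C
  (1,6):dx=-1,dy=+4->D; (2,3):dx=+2,dy=-3->D; (2,4):dx=+3,dy=+8->C; (2,5):dx=+1,dy=+4->C
  (2,6):dx=-3,dy=+6->D; (3,4):dx=+1,dy=+11->C; (3,5):dx=-1,dy=+7->D; (3,6):dx=-5,dy=+9->D
  (4,5):dx=-2,dy=-4->C; (4,6):dx=-6,dy=-2->C; (5,6):dx=-4,dy=+2->D
Step 2: C = 7, D = 8, total pairs = 15.
Step 3: tau = (C - D)/(n(n-1)/2) = (7 - 8)/15 = -0.066667.
Step 4: Exact two-sided p-value (enumerate n! = 720 permutations of y under H0): p = 1.000000.
Step 5: alpha = 0.05. fail to reject H0.

tau_b = -0.0667 (C=7, D=8), p = 1.000000, fail to reject H0.


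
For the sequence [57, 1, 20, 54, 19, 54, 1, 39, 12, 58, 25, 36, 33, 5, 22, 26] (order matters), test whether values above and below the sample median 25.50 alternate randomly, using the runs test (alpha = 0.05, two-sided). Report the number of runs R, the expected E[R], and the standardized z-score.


Step 1: Compute median = 25.50; label A = above, B = below.
Labels in order: ABBABABABABAABBA  (n_A = 8, n_B = 8)
Step 2: Count runs R = 13.
Step 3: Under H0 (random ordering), E[R] = 2*n_A*n_B/(n_A+n_B) + 1 = 2*8*8/16 + 1 = 9.0000.
        Var[R] = 2*n_A*n_B*(2*n_A*n_B - n_A - n_B) / ((n_A+n_B)^2 * (n_A+n_B-1)) = 14336/3840 = 3.7333.
        SD[R] = 1.9322.
Step 4: Continuity-corrected z = (R - 0.5 - E[R]) / SD[R] = (13 - 0.5 - 9.0000) / 1.9322 = 1.8114.
Step 5: Two-sided p-value via normal approximation = 2*(1 - Phi(|z|)) = 0.070076.
Step 6: alpha = 0.05. fail to reject H0.

R = 13, z = 1.8114, p = 0.070076, fail to reject H0.


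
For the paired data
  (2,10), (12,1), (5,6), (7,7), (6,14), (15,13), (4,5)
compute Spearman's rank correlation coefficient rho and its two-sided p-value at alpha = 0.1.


Step 1: Rank x and y separately (midranks; no ties here).
rank(x): 2->1, 12->6, 5->3, 7->5, 6->4, 15->7, 4->2
rank(y): 10->5, 1->1, 6->3, 7->4, 14->7, 13->6, 5->2
Step 2: d_i = R_x(i) - R_y(i); compute d_i^2.
  (1-5)^2=16, (6-1)^2=25, (3-3)^2=0, (5-4)^2=1, (4-7)^2=9, (7-6)^2=1, (2-2)^2=0
sum(d^2) = 52.
Step 3: rho = 1 - 6*52 / (7*(7^2 - 1)) = 1 - 312/336 = 0.071429.
Step 4: Under H0, t = rho * sqrt((n-2)/(1-rho^2)) = 0.1601 ~ t(5).
Step 5: Two-sided p-value from the t-distribution with 5 df = 0.879048.
Step 6: alpha = 0.1. fail to reject H0.

rho = 0.0714, p = 0.879048, fail to reject H0 at alpha = 0.1.


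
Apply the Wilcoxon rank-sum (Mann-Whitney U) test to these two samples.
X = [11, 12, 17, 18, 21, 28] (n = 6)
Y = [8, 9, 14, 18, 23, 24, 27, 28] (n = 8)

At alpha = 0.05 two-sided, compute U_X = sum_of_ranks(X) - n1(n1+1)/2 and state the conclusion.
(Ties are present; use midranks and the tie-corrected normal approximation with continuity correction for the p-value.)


Step 1: Combine and sort all 14 observations; assign midranks.
sorted (value, group): (8,Y), (9,Y), (11,X), (12,X), (14,Y), (17,X), (18,X), (18,Y), (21,X), (23,Y), (24,Y), (27,Y), (28,X), (28,Y)
ranks: 8->1, 9->2, 11->3, 12->4, 14->5, 17->6, 18->7.5, 18->7.5, 21->9, 23->10, 24->11, 27->12, 28->13.5, 28->13.5
Step 2: Rank sum for X: R1 = 3 + 4 + 6 + 7.5 + 9 + 13.5 = 43.
Step 3: U_X = R1 - n1(n1+1)/2 = 43 - 6*7/2 = 43 - 21 = 22.
       U_Y = n1*n2 - U_X = 48 - 22 = 26.
Step 4: Ties are present, so use the tie-corrected normal approximation (with continuity correction) for the p-value.
Step 5: p-value = 0.846116; compare to alpha = 0.05. fail to reject H0.

U_X = 22, p = 0.846116, fail to reject H0 at alpha = 0.05.


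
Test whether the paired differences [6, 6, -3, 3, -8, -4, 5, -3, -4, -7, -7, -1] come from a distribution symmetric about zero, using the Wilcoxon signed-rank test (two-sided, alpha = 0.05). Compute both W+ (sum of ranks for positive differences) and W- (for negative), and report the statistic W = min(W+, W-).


Step 1: Drop any zero differences (none here) and take |d_i|.
|d| = [6, 6, 3, 3, 8, 4, 5, 3, 4, 7, 7, 1]
Step 2: Midrank |d_i| (ties get averaged ranks).
ranks: |6|->8.5, |6|->8.5, |3|->3, |3|->3, |8|->12, |4|->5.5, |5|->7, |3|->3, |4|->5.5, |7|->10.5, |7|->10.5, |1|->1
Step 3: Attach original signs; sum ranks with positive sign and with negative sign.
W+ = 8.5 + 8.5 + 3 + 7 = 27
W- = 3 + 12 + 5.5 + 3 + 5.5 + 10.5 + 10.5 + 1 = 51
(Check: W+ + W- = 78 should equal n(n+1)/2 = 78.)
Step 4: Test statistic W = min(W+, W-) = 27.
Step 5: Ties in |d|, so use the tie-corrected normal approximation.
        E[W] = n(n+1)/4 = 12*13/4 = 39.
        Tie groups: |d|=3 (t=3), |d|=4 (t=2), |d|=6 (t=2), |d|=7 (t=2); sum(t^3 - t) = 42.
        Var[W] = n(n+1)(2n+1)/24 - sum(t^3-t)/48 = 3900/24 - 42/48 = 161.625.
        z = (W - E[W]) / sqrt(Var[W]) = (27 - 39) / 12.7132 = -0.9439.
        Two-sided p = 2*Phi(z) = 0.345220.
Step 6: alpha = 0.05. fail to reject H0.

W+ = 27, W- = 51, W = min = 27, p = 0.345220, fail to reject H0.


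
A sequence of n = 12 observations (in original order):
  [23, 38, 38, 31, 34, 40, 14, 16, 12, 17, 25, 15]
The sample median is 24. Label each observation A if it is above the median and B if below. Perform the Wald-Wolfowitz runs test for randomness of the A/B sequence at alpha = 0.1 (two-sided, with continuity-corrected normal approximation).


Step 1: Compute median = 24; label A = above, B = below.
Labels in order: BAAAAABBBBAB  (n_A = 6, n_B = 6)
Step 2: Count runs R = 5.
Step 3: Under H0 (random ordering), E[R] = 2*n_A*n_B/(n_A+n_B) + 1 = 2*6*6/12 + 1 = 7.0000.
        Var[R] = 2*n_A*n_B*(2*n_A*n_B - n_A - n_B) / ((n_A+n_B)^2 * (n_A+n_B-1)) = 4320/1584 = 2.7273.
        SD[R] = 1.6514.
Step 4: Continuity-corrected z = (R + 0.5 - E[R]) / SD[R] = (5 + 0.5 - 7.0000) / 1.6514 = -0.9083.
Step 5: Two-sided p-value via normal approximation = 2*(1 - Phi(|z|)) = 0.363722.
Step 6: alpha = 0.1. fail to reject H0.

R = 5, z = -0.9083, p = 0.363722, fail to reject H0.


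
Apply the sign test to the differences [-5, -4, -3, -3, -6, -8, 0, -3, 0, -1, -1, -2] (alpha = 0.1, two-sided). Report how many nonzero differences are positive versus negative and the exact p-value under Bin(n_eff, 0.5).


Step 1: Discard zero differences. Original n = 12; n_eff = number of nonzero differences = 10.
Nonzero differences (with sign): -5, -4, -3, -3, -6, -8, -3, -1, -1, -2
Step 2: Count signs: positive = 0, negative = 10.
Step 3: Under H0: P(positive) = 0.5, so the number of positives S ~ Bin(10, 0.5).
Step 4: Two-sided exact p-value = sum of Bin(10,0.5) probabilities at or below the observed probability = 0.001953.
Step 5: alpha = 0.1. reject H0.

n_eff = 10, pos = 0, neg = 10, p = 0.001953, reject H0.


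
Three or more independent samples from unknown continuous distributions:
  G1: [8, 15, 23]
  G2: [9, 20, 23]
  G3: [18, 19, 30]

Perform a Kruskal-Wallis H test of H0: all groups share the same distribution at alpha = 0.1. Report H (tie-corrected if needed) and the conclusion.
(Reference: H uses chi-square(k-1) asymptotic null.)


Step 1: Combine all N = 9 observations and assign midranks.
sorted (value, group, rank): (8,G1,1), (9,G2,2), (15,G1,3), (18,G3,4), (19,G3,5), (20,G2,6), (23,G1,7.5), (23,G2,7.5), (30,G3,9)
Step 2: Sum ranks within each group.
R_1 = 11.5 (n_1 = 3)
R_2 = 15.5 (n_2 = 3)
R_3 = 18 (n_3 = 3)
Step 3: H = 12/(N(N+1)) * sum(R_i^2/n_i) - 3(N+1)
     = 12/(9*10) * (11.5^2/3 + 15.5^2/3 + 18^2/3) - 3*10
     = 0.133333 * 232.167 - 30
     = 0.955556.
Step 4: Ties present; correction factor C = 1 - 6/(9^3 - 9) = 0.991667. Corrected H = 0.955556 / 0.991667 = 0.963585.
Step 5: Under H0, H ~ chi^2(2); p-value = 0.617675.
Step 6: alpha = 0.1. fail to reject H0.

H = 0.9636, df = 2, p = 0.617675, fail to reject H0.


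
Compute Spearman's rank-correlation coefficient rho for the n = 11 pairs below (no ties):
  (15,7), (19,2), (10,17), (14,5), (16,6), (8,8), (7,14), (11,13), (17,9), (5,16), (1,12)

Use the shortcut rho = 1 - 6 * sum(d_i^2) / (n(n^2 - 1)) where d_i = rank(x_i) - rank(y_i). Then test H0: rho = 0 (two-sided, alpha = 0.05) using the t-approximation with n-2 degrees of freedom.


Step 1: Rank x and y separately (midranks; no ties here).
rank(x): 15->8, 19->11, 10->5, 14->7, 16->9, 8->4, 7->3, 11->6, 17->10, 5->2, 1->1
rank(y): 7->4, 2->1, 17->11, 5->2, 6->3, 8->5, 14->9, 13->8, 9->6, 16->10, 12->7
Step 2: d_i = R_x(i) - R_y(i); compute d_i^2.
  (8-4)^2=16, (11-1)^2=100, (5-11)^2=36, (7-2)^2=25, (9-3)^2=36, (4-5)^2=1, (3-9)^2=36, (6-8)^2=4, (10-6)^2=16, (2-10)^2=64, (1-7)^2=36
sum(d^2) = 370.
Step 3: rho = 1 - 6*370 / (11*(11^2 - 1)) = 1 - 2220/1320 = -0.681818.
Step 4: Under H0, t = rho * sqrt((n-2)/(1-rho^2)) = -2.7962 ~ t(9).
Step 5: Two-sided p-value from the t-distribution with 9 df = 0.020843.
Step 6: alpha = 0.05. reject H0.

rho = -0.6818, p = 0.020843, reject H0 at alpha = 0.05.


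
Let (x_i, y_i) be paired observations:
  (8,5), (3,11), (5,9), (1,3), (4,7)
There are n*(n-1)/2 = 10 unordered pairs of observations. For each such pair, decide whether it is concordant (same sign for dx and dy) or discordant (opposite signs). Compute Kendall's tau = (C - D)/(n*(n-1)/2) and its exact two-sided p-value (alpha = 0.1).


Step 1: Enumerate the 10 unordered pairs (i,j) with i<j and classify each by sign(x_j-x_i) * sign(y_j-y_i).
  (1,2):dx=-5,dy=+6->D; (1,3):dx=-3,dy=+4->D; (1,4):dx=-7,dy=-2->C; (1,5):dx=-4,dy=+2->D
  (2,3):dx=+2,dy=-2->D; (2,4):dx=-2,dy=-8->C; (2,5):dx=+1,dy=-4->D; (3,4):dx=-4,dy=-6->C
  (3,5):dx=-1,dy=-2->C; (4,5):dx=+3,dy=+4->C
Step 2: C = 5, D = 5, total pairs = 10.
Step 3: tau = (C - D)/(n(n-1)/2) = (5 - 5)/10 = 0.000000.
Step 4: Exact two-sided p-value (enumerate n! = 120 permutations of y under H0): p = 1.000000.
Step 5: alpha = 0.1. fail to reject H0.

tau_b = 0.0000 (C=5, D=5), p = 1.000000, fail to reject H0.


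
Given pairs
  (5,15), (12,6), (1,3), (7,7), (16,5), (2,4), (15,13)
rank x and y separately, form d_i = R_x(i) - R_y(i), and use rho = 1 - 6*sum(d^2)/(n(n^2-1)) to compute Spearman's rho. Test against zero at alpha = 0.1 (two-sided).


Step 1: Rank x and y separately (midranks; no ties here).
rank(x): 5->3, 12->5, 1->1, 7->4, 16->7, 2->2, 15->6
rank(y): 15->7, 6->4, 3->1, 7->5, 5->3, 4->2, 13->6
Step 2: d_i = R_x(i) - R_y(i); compute d_i^2.
  (3-7)^2=16, (5-4)^2=1, (1-1)^2=0, (4-5)^2=1, (7-3)^2=16, (2-2)^2=0, (6-6)^2=0
sum(d^2) = 34.
Step 3: rho = 1 - 6*34 / (7*(7^2 - 1)) = 1 - 204/336 = 0.392857.
Step 4: Under H0, t = rho * sqrt((n-2)/(1-rho^2)) = 0.9553 ~ t(5).
Step 5: Two-sided p-value from the t-distribution with 5 df = 0.383317.
Step 6: alpha = 0.1. fail to reject H0.

rho = 0.3929, p = 0.383317, fail to reject H0 at alpha = 0.1.


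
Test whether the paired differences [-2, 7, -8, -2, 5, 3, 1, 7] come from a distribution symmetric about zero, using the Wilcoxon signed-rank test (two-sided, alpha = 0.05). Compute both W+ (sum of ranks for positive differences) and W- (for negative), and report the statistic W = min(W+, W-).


Step 1: Drop any zero differences (none here) and take |d_i|.
|d| = [2, 7, 8, 2, 5, 3, 1, 7]
Step 2: Midrank |d_i| (ties get averaged ranks).
ranks: |2|->2.5, |7|->6.5, |8|->8, |2|->2.5, |5|->5, |3|->4, |1|->1, |7|->6.5
Step 3: Attach original signs; sum ranks with positive sign and with negative sign.
W+ = 6.5 + 5 + 4 + 1 + 6.5 = 23
W- = 2.5 + 8 + 2.5 = 13
(Check: W+ + W- = 36 should equal n(n+1)/2 = 36.)
Step 4: Test statistic W = min(W+, W-) = 13.
Step 5: Ties in |d|, so use the tie-corrected normal approximation.
        E[W] = n(n+1)/4 = 8*9/4 = 18.
        Tie groups: |d|=2 (t=2), |d|=7 (t=2); sum(t^3 - t) = 12.
        Var[W] = n(n+1)(2n+1)/24 - sum(t^3-t)/48 = 1224/24 - 12/48 = 50.75.
        z = (W - E[W]) / sqrt(Var[W]) = (13 - 18) / 7.1239 = -0.7019.
        Two-sided p = 2*Phi(z) = 0.482765.
Step 6: alpha = 0.05. fail to reject H0.

W+ = 23, W- = 13, W = min = 13, p = 0.482765, fail to reject H0.


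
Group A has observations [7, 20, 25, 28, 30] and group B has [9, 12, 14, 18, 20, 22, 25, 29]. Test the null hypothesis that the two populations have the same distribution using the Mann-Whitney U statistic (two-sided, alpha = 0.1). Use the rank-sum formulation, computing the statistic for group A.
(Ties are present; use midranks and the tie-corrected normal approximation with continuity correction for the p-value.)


Step 1: Combine and sort all 13 observations; assign midranks.
sorted (value, group): (7,X), (9,Y), (12,Y), (14,Y), (18,Y), (20,X), (20,Y), (22,Y), (25,X), (25,Y), (28,X), (29,Y), (30,X)
ranks: 7->1, 9->2, 12->3, 14->4, 18->5, 20->6.5, 20->6.5, 22->8, 25->9.5, 25->9.5, 28->11, 29->12, 30->13
Step 2: Rank sum for X: R1 = 1 + 6.5 + 9.5 + 11 + 13 = 41.
Step 3: U_X = R1 - n1(n1+1)/2 = 41 - 5*6/2 = 41 - 15 = 26.
       U_Y = n1*n2 - U_X = 40 - 26 = 14.
Step 4: Ties are present, so use the tie-corrected normal approximation (with continuity correction) for the p-value.
Step 5: p-value = 0.419471; compare to alpha = 0.1. fail to reject H0.

U_X = 26, p = 0.419471, fail to reject H0 at alpha = 0.1.


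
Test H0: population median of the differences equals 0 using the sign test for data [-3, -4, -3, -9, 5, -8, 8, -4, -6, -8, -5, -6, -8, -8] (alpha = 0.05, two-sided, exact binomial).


Step 1: Discard zero differences. Original n = 14; n_eff = number of nonzero differences = 14.
Nonzero differences (with sign): -3, -4, -3, -9, +5, -8, +8, -4, -6, -8, -5, -6, -8, -8
Step 2: Count signs: positive = 2, negative = 12.
Step 3: Under H0: P(positive) = 0.5, so the number of positives S ~ Bin(14, 0.5).
Step 4: Two-sided exact p-value = sum of Bin(14,0.5) probabilities at or below the observed probability = 0.012939.
Step 5: alpha = 0.05. reject H0.

n_eff = 14, pos = 2, neg = 12, p = 0.012939, reject H0.


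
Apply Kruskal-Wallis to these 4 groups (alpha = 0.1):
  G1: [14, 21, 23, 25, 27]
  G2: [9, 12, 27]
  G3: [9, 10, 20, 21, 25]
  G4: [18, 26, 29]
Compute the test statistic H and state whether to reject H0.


Step 1: Combine all N = 16 observations and assign midranks.
sorted (value, group, rank): (9,G2,1.5), (9,G3,1.5), (10,G3,3), (12,G2,4), (14,G1,5), (18,G4,6), (20,G3,7), (21,G1,8.5), (21,G3,8.5), (23,G1,10), (25,G1,11.5), (25,G3,11.5), (26,G4,13), (27,G1,14.5), (27,G2,14.5), (29,G4,16)
Step 2: Sum ranks within each group.
R_1 = 49.5 (n_1 = 5)
R_2 = 20 (n_2 = 3)
R_3 = 31.5 (n_3 = 5)
R_4 = 35 (n_4 = 3)
Step 3: H = 12/(N(N+1)) * sum(R_i^2/n_i) - 3(N+1)
     = 12/(16*17) * (49.5^2/5 + 20^2/3 + 31.5^2/5 + 35^2/3) - 3*17
     = 0.044118 * 1230.17 - 51
     = 3.272059.
Step 4: Ties present; correction factor C = 1 - 24/(16^3 - 16) = 0.994118. Corrected H = 3.272059 / 0.994118 = 3.291420.
Step 5: Under H0, H ~ chi^2(3); p-value = 0.348839.
Step 6: alpha = 0.1. fail to reject H0.

H = 3.2914, df = 3, p = 0.348839, fail to reject H0.


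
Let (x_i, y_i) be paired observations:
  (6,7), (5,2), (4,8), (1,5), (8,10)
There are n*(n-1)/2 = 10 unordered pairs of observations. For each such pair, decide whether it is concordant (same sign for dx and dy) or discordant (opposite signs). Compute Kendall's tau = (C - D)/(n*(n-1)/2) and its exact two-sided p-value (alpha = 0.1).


Step 1: Enumerate the 10 unordered pairs (i,j) with i<j and classify each by sign(x_j-x_i) * sign(y_j-y_i).
  (1,2):dx=-1,dy=-5->C; (1,3):dx=-2,dy=+1->D; (1,4):dx=-5,dy=-2->C; (1,5):dx=+2,dy=+3->C
  (2,3):dx=-1,dy=+6->D; (2,4):dx=-4,dy=+3->D; (2,5):dx=+3,dy=+8->C; (3,4):dx=-3,dy=-3->C
  (3,5):dx=+4,dy=+2->C; (4,5):dx=+7,dy=+5->C
Step 2: C = 7, D = 3, total pairs = 10.
Step 3: tau = (C - D)/(n(n-1)/2) = (7 - 3)/10 = 0.400000.
Step 4: Exact two-sided p-value (enumerate n! = 120 permutations of y under H0): p = 0.483333.
Step 5: alpha = 0.1. fail to reject H0.

tau_b = 0.4000 (C=7, D=3), p = 0.483333, fail to reject H0.


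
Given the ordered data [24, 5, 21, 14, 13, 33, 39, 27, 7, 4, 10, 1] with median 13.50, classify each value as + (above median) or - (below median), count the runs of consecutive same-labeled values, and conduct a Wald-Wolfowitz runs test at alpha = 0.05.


Step 1: Compute median = 13.50; label A = above, B = below.
Labels in order: ABAABAAABBBB  (n_A = 6, n_B = 6)
Step 2: Count runs R = 6.
Step 3: Under H0 (random ordering), E[R] = 2*n_A*n_B/(n_A+n_B) + 1 = 2*6*6/12 + 1 = 7.0000.
        Var[R] = 2*n_A*n_B*(2*n_A*n_B - n_A - n_B) / ((n_A+n_B)^2 * (n_A+n_B-1)) = 4320/1584 = 2.7273.
        SD[R] = 1.6514.
Step 4: Continuity-corrected z = (R + 0.5 - E[R]) / SD[R] = (6 + 0.5 - 7.0000) / 1.6514 = -0.3028.
Step 5: Two-sided p-value via normal approximation = 2*(1 - Phi(|z|)) = 0.762069.
Step 6: alpha = 0.05. fail to reject H0.

R = 6, z = -0.3028, p = 0.762069, fail to reject H0.


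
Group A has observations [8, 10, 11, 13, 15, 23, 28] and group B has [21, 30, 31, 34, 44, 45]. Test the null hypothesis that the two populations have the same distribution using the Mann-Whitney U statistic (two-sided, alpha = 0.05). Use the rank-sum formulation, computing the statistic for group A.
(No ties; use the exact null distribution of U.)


Step 1: Combine and sort all 13 observations; assign midranks.
sorted (value, group): (8,X), (10,X), (11,X), (13,X), (15,X), (21,Y), (23,X), (28,X), (30,Y), (31,Y), (34,Y), (44,Y), (45,Y)
ranks: 8->1, 10->2, 11->3, 13->4, 15->5, 21->6, 23->7, 28->8, 30->9, 31->10, 34->11, 44->12, 45->13
Step 2: Rank sum for X: R1 = 1 + 2 + 3 + 4 + 5 + 7 + 8 = 30.
Step 3: U_X = R1 - n1(n1+1)/2 = 30 - 7*8/2 = 30 - 28 = 2.
       U_Y = n1*n2 - U_X = 42 - 2 = 40.
Step 4: No ties, so the exact null distribution of U (based on enumerating the C(13,7) = 1716 equally likely rank assignments) gives the two-sided p-value.
Step 5: p-value = 0.004662; compare to alpha = 0.05. reject H0.

U_X = 2, p = 0.004662, reject H0 at alpha = 0.05.


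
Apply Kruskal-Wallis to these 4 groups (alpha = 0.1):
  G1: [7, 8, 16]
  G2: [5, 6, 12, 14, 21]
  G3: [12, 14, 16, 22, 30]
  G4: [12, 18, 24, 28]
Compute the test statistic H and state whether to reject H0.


Step 1: Combine all N = 17 observations and assign midranks.
sorted (value, group, rank): (5,G2,1), (6,G2,2), (7,G1,3), (8,G1,4), (12,G2,6), (12,G3,6), (12,G4,6), (14,G2,8.5), (14,G3,8.5), (16,G1,10.5), (16,G3,10.5), (18,G4,12), (21,G2,13), (22,G3,14), (24,G4,15), (28,G4,16), (30,G3,17)
Step 2: Sum ranks within each group.
R_1 = 17.5 (n_1 = 3)
R_2 = 30.5 (n_2 = 5)
R_3 = 56 (n_3 = 5)
R_4 = 49 (n_4 = 4)
Step 3: H = 12/(N(N+1)) * sum(R_i^2/n_i) - 3(N+1)
     = 12/(17*18) * (17.5^2/3 + 30.5^2/5 + 56^2/5 + 49^2/4) - 3*18
     = 0.039216 * 1515.58 - 54
     = 5.434641.
Step 4: Ties present; correction factor C = 1 - 36/(17^3 - 17) = 0.992647. Corrected H = 5.434641 / 0.992647 = 5.474897.
Step 5: Under H0, H ~ chi^2(3); p-value = 0.140148.
Step 6: alpha = 0.1. fail to reject H0.

H = 5.4749, df = 3, p = 0.140148, fail to reject H0.


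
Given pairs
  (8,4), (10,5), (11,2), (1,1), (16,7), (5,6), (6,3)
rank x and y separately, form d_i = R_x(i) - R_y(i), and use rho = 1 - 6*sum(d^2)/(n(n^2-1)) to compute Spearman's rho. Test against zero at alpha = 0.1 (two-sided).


Step 1: Rank x and y separately (midranks; no ties here).
rank(x): 8->4, 10->5, 11->6, 1->1, 16->7, 5->2, 6->3
rank(y): 4->4, 5->5, 2->2, 1->1, 7->7, 6->6, 3->3
Step 2: d_i = R_x(i) - R_y(i); compute d_i^2.
  (4-4)^2=0, (5-5)^2=0, (6-2)^2=16, (1-1)^2=0, (7-7)^2=0, (2-6)^2=16, (3-3)^2=0
sum(d^2) = 32.
Step 3: rho = 1 - 6*32 / (7*(7^2 - 1)) = 1 - 192/336 = 0.428571.
Step 4: Under H0, t = rho * sqrt((n-2)/(1-rho^2)) = 1.0607 ~ t(5).
Step 5: Two-sided p-value from the t-distribution with 5 df = 0.337368.
Step 6: alpha = 0.1. fail to reject H0.

rho = 0.4286, p = 0.337368, fail to reject H0 at alpha = 0.1.


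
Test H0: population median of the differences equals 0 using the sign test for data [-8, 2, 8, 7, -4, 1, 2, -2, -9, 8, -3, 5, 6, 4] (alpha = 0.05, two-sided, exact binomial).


Step 1: Discard zero differences. Original n = 14; n_eff = number of nonzero differences = 14.
Nonzero differences (with sign): -8, +2, +8, +7, -4, +1, +2, -2, -9, +8, -3, +5, +6, +4
Step 2: Count signs: positive = 9, negative = 5.
Step 3: Under H0: P(positive) = 0.5, so the number of positives S ~ Bin(14, 0.5).
Step 4: Two-sided exact p-value = sum of Bin(14,0.5) probabilities at or below the observed probability = 0.423950.
Step 5: alpha = 0.05. fail to reject H0.

n_eff = 14, pos = 9, neg = 5, p = 0.423950, fail to reject H0.


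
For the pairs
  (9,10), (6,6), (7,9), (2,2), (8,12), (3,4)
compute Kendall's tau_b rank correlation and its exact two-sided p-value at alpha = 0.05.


Step 1: Enumerate the 15 unordered pairs (i,j) with i<j and classify each by sign(x_j-x_i) * sign(y_j-y_i).
  (1,2):dx=-3,dy=-4->C; (1,3):dx=-2,dy=-1->C; (1,4):dx=-7,dy=-8->C; (1,5):dx=-1,dy=+2->D
  (1,6):dx=-6,dy=-6->C; (2,3):dx=+1,dy=+3->C; (2,4):dx=-4,dy=-4->C; (2,5):dx=+2,dy=+6->C
  (2,6):dx=-3,dy=-2->C; (3,4):dx=-5,dy=-7->C; (3,5):dx=+1,dy=+3->C; (3,6):dx=-4,dy=-5->C
  (4,5):dx=+6,dy=+10->C; (4,6):dx=+1,dy=+2->C; (5,6):dx=-5,dy=-8->C
Step 2: C = 14, D = 1, total pairs = 15.
Step 3: tau = (C - D)/(n(n-1)/2) = (14 - 1)/15 = 0.866667.
Step 4: Exact two-sided p-value (enumerate n! = 720 permutations of y under H0): p = 0.016667.
Step 5: alpha = 0.05. reject H0.

tau_b = 0.8667 (C=14, D=1), p = 0.016667, reject H0.


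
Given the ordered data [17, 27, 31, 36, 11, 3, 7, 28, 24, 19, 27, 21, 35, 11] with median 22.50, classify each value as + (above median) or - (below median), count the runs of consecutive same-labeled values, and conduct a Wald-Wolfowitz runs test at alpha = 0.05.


Step 1: Compute median = 22.50; label A = above, B = below.
Labels in order: BAAABBBAABABAB  (n_A = 7, n_B = 7)
Step 2: Count runs R = 9.
Step 3: Under H0 (random ordering), E[R] = 2*n_A*n_B/(n_A+n_B) + 1 = 2*7*7/14 + 1 = 8.0000.
        Var[R] = 2*n_A*n_B*(2*n_A*n_B - n_A - n_B) / ((n_A+n_B)^2 * (n_A+n_B-1)) = 8232/2548 = 3.2308.
        SD[R] = 1.7974.
Step 4: Continuity-corrected z = (R - 0.5 - E[R]) / SD[R] = (9 - 0.5 - 8.0000) / 1.7974 = 0.2782.
Step 5: Two-sided p-value via normal approximation = 2*(1 - Phi(|z|)) = 0.780879.
Step 6: alpha = 0.05. fail to reject H0.

R = 9, z = 0.2782, p = 0.780879, fail to reject H0.


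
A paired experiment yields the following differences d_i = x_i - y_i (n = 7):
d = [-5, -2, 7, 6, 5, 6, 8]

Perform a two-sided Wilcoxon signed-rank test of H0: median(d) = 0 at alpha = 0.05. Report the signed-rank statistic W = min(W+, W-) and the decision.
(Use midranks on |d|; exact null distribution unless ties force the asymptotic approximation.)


Step 1: Drop any zero differences (none here) and take |d_i|.
|d| = [5, 2, 7, 6, 5, 6, 8]
Step 2: Midrank |d_i| (ties get averaged ranks).
ranks: |5|->2.5, |2|->1, |7|->6, |6|->4.5, |5|->2.5, |6|->4.5, |8|->7
Step 3: Attach original signs; sum ranks with positive sign and with negative sign.
W+ = 6 + 4.5 + 2.5 + 4.5 + 7 = 24.5
W- = 2.5 + 1 = 3.5
(Check: W+ + W- = 28 should equal n(n+1)/2 = 28.)
Step 4: Test statistic W = min(W+, W-) = 3.5.
Step 5: Ties in |d|, so use the tie-corrected normal approximation.
        E[W] = n(n+1)/4 = 7*8/4 = 14.
        Tie groups: |d|=5 (t=2), |d|=6 (t=2); sum(t^3 - t) = 12.
        Var[W] = n(n+1)(2n+1)/24 - sum(t^3-t)/48 = 840/24 - 12/48 = 34.75.
        z = (W - E[W]) / sqrt(Var[W]) = (3.5 - 14) / 5.8949 = -1.7812.
        Two-sided p = 2*Phi(z) = 0.074880.
Step 6: alpha = 0.05. fail to reject H0.

W+ = 24.5, W- = 3.5, W = min = 3.5, p = 0.074880, fail to reject H0.


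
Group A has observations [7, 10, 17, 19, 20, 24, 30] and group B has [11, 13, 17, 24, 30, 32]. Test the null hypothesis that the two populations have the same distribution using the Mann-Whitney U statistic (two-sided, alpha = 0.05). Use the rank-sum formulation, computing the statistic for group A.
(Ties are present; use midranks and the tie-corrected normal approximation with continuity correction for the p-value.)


Step 1: Combine and sort all 13 observations; assign midranks.
sorted (value, group): (7,X), (10,X), (11,Y), (13,Y), (17,X), (17,Y), (19,X), (20,X), (24,X), (24,Y), (30,X), (30,Y), (32,Y)
ranks: 7->1, 10->2, 11->3, 13->4, 17->5.5, 17->5.5, 19->7, 20->8, 24->9.5, 24->9.5, 30->11.5, 30->11.5, 32->13
Step 2: Rank sum for X: R1 = 1 + 2 + 5.5 + 7 + 8 + 9.5 + 11.5 = 44.5.
Step 3: U_X = R1 - n1(n1+1)/2 = 44.5 - 7*8/2 = 44.5 - 28 = 16.5.
       U_Y = n1*n2 - U_X = 42 - 16.5 = 25.5.
Step 4: Ties are present, so use the tie-corrected normal approximation (with continuity correction) for the p-value.
Step 5: p-value = 0.566104; compare to alpha = 0.05. fail to reject H0.

U_X = 16.5, p = 0.566104, fail to reject H0 at alpha = 0.05.


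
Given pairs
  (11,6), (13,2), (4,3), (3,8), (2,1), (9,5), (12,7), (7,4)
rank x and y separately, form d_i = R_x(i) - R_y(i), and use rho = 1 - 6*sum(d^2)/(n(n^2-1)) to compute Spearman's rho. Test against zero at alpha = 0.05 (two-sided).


Step 1: Rank x and y separately (midranks; no ties here).
rank(x): 11->6, 13->8, 4->3, 3->2, 2->1, 9->5, 12->7, 7->4
rank(y): 6->6, 2->2, 3->3, 8->8, 1->1, 5->5, 7->7, 4->4
Step 2: d_i = R_x(i) - R_y(i); compute d_i^2.
  (6-6)^2=0, (8-2)^2=36, (3-3)^2=0, (2-8)^2=36, (1-1)^2=0, (5-5)^2=0, (7-7)^2=0, (4-4)^2=0
sum(d^2) = 72.
Step 3: rho = 1 - 6*72 / (8*(8^2 - 1)) = 1 - 432/504 = 0.142857.
Step 4: Under H0, t = rho * sqrt((n-2)/(1-rho^2)) = 0.3536 ~ t(6).
Step 5: Two-sided p-value from the t-distribution with 6 df = 0.735765.
Step 6: alpha = 0.05. fail to reject H0.

rho = 0.1429, p = 0.735765, fail to reject H0 at alpha = 0.05.


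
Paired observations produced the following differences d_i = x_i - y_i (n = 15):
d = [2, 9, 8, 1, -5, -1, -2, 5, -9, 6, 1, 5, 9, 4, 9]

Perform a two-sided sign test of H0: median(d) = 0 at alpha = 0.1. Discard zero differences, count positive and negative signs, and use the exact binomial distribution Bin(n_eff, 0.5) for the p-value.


Step 1: Discard zero differences. Original n = 15; n_eff = number of nonzero differences = 15.
Nonzero differences (with sign): +2, +9, +8, +1, -5, -1, -2, +5, -9, +6, +1, +5, +9, +4, +9
Step 2: Count signs: positive = 11, negative = 4.
Step 3: Under H0: P(positive) = 0.5, so the number of positives S ~ Bin(15, 0.5).
Step 4: Two-sided exact p-value = sum of Bin(15,0.5) probabilities at or below the observed probability = 0.118469.
Step 5: alpha = 0.1. fail to reject H0.

n_eff = 15, pos = 11, neg = 4, p = 0.118469, fail to reject H0.
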